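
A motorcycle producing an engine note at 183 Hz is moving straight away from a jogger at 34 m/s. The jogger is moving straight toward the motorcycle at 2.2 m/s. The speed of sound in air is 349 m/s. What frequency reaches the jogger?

With source receding and observer approaching, f' = f · (v + v_o)/(v + v_s).
f' = 183 × (349 + 2.2)/(349 + 34) = 183 × 351.2/383 ≈ 168 Hz.

168 Hz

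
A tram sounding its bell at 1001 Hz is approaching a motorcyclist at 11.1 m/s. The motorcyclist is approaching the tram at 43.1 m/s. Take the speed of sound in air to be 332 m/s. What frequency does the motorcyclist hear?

1170 Hz

General Doppler shift: f' = f · (v + v_o)/(v − v_s).
f' = 1001 × (332 + 43.1)/(332 − 11.1) = 1001 × 375.1/320.9 ≈ 1170 Hz.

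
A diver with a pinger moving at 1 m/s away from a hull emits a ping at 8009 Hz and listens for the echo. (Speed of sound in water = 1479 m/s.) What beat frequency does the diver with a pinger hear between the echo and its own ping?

10.8 Hz

The hull receives the sound from a moving source: f₁ = f₀ · v/(v + v_e) = 8009 × 1479/1480 ≈ 8003.59 Hz.
On the return leg the diver with a pinger is a moving observer: f₂ = f₁ · (v − v_e)/v = 8003.59 × 1478/1479 ≈ 7998.18 Hz.
Equivalently f₂ = f₀ · (v − v_e)/(v + v_e).
Beat against the emitted tone: |f₂ − f₀| = 2v_e·f₀/(v + v_e) = 2 × 1 × 8009/1480 ≈ 10.8 Hz.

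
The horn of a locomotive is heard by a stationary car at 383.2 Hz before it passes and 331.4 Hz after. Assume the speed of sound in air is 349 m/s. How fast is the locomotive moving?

25 m/s

f₁/f₂ = (v + v_s)/(v − v_s), so v_s = v · (f₁ − f₂)/(f₁ + f₂).
v_s = 349 × (383.2 − 331.4)/(383.2 + 331.4) = 349 × 51.8/714.6 ≈ 25 m/s.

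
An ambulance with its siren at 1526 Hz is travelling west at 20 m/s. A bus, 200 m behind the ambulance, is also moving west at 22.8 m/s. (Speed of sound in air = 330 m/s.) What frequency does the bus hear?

The bus is behind, so the ambulance is moving away from it while the bus is moving toward the ambulance.
Both move, so f' = f · (v + v_o)/(v + v_s).
f' = 1526 × (330 + 22.8)/(330 + 20) = 1526 × 352.8/350 ≈ 1538 Hz.

1538 Hz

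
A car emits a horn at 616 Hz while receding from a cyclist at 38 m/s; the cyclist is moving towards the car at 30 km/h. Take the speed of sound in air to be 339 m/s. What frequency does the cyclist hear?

568 Hz

30 km/h = 8.333 m/s.
General Doppler shift: f' = f · (v + v_o)/(v + v_s).
f' = 616 × (339 + 8.333)/(339 + 38) = 616 × 347.33/377 ≈ 568 Hz.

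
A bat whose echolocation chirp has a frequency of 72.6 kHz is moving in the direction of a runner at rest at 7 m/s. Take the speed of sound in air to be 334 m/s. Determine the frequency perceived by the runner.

74.2 kHz

With the source moving toward a stationary observer, f' = f · v/(v − v_s).
f' = 72.6 × 334/(334 − 7) = 72.6 × 334/327 ≈ 74.2 kHz.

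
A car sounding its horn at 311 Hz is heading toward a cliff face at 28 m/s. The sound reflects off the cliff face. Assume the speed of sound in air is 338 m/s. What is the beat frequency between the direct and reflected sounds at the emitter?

The cliff face receives the sound from a moving source: f₁ = f₀ · v/(v − v_e) = 311 × 338/310 ≈ 339.1 Hz.
On the return leg the car is a moving observer: f₂ = f₁ · (v + v_e)/v = 339.1 × 366/338 ≈ 367.2 Hz.
Beat against the emitted tone: |f₂ − f₀| = 2v_e·f₀/(v − v_e) = 2 × 28 × 311/310 ≈ 56.2 Hz.

56.2 Hz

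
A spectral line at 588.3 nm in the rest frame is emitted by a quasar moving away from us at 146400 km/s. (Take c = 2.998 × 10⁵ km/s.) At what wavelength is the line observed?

β = v/c = 146400/299800 = 0.4883.
Relativistic Doppler for wavelength: λ' = λ₀ · √((1 + β)/(1 − β)).
λ' = 588.3 × √(1.4883/0.5117) = 588.3 × 1.70550 ≈ 1003.3 nm.

1003.3 nm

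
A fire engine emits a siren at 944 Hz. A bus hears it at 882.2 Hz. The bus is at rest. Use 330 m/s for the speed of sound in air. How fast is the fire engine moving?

23.1 m/s

f' < f, so the fire engine is receding.
f' = f · v/(v + v_s) ⇒ v_s = v · |1 − f/f'|.
v_s = 330 × |1 − 944/882.2| = 330 × 0.07005 ≈ 23.1 m/s.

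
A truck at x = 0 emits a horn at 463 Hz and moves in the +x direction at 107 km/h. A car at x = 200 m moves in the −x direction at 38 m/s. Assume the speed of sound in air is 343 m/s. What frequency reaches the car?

563 Hz

107 km/h = 29.72 m/s.
The observer lies on the +x side, so the source is heading toward the observer and the observer is heading toward the source.
General Doppler shift: f' = f · (v + v_o)/(v − v_s).
f' = 463 × (343 + 38)/(343 − 29.72) = 463 × 381/313.28 ≈ 563 Hz.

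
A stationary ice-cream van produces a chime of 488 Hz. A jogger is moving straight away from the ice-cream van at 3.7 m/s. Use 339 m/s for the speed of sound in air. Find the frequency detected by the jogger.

483 Hz

Only the observer moves, away from the source, so f' = f · (v − v_o)/v.
f' = 488 × (339 − 3.7)/339 = 488 × 335.3/339 ≈ 483 Hz.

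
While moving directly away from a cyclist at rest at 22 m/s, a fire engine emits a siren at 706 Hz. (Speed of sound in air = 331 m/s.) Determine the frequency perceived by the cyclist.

Only the source moves, away from the listener, so f' = f · v/(v + v_s).
f' = 706 × 331/(331 + 22) = 706 × 331/353 ≈ 662 Hz.

662 Hz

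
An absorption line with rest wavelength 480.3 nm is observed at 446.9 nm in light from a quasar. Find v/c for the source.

λ'/λ₀ = 0.9305 < 1 (blueshift), so the source is approaching.
λ'/λ₀ = √((1 − β)/(1 + β)) for an approaching source ⇒ β = (1 − r²)/(1 + r²) with r = λ'/λ₀.
β = (1 − 0.8658)/(1 + 0.8658) ≈ 0.072.

0.072c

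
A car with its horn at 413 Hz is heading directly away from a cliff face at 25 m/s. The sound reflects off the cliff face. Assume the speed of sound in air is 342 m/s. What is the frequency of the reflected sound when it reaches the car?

The cliff face receives the sound from a moving source: f₁ = f₀ · v/(v + v_e) = 413 × 342/367 ≈ 385 Hz.
On the return leg the car is a moving observer: f₂ = f₁ · (v − v_e)/v = 385 × 317/342 ≈ 357 Hz.
Equivalently f₂ = f₀ · (v − v_e)/(v + v_e).

357 Hz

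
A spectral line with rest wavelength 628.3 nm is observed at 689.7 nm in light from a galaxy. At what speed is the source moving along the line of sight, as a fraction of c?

λ'/λ₀ = 1.0977 > 1 (redshift), so the source is receding.
λ'/λ₀ = √((1 + β)/(1 − β)) for a receding source ⇒ β = (r² − 1)/(r² + 1) with r = λ'/λ₀.
β = (1.2050 − 1)/(1.2050 + 1) ≈ 0.093.

0.093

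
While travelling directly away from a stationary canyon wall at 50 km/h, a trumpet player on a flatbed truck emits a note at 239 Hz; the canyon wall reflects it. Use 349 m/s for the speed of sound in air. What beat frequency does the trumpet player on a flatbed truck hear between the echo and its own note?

50 km/h = 13.89 m/s.
The canyon wall receives the sound from a moving source: f₁ = f₀ · v/(v + v_e) = 239 × 349/362.89 ≈ 229.85 Hz.
On the return leg the trumpet player on a flatbed truck is a moving observer: f₂ = f₁ · (v − v_e)/v = 229.85 × 335.11/349 ≈ 220.71 Hz.
Equivalently f₂ = f₀ · (v − v_e)/(v + v_e).
Beat against the emitted tone: |f₂ − f₀| = 2v_e·f₀/(v + v_e) = 2 × 13.89 × 239/362.89 ≈ 18.3 Hz.

18.3 Hz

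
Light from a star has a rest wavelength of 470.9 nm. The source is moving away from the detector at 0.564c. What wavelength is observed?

891.9 nm

Relativistic Doppler for wavelength: λ' = λ₀ · √((1 + β)/(1 − β)).
λ' = 470.9 × √(1.5640/0.4360) = 470.9 × 1.89398 ≈ 891.9 nm.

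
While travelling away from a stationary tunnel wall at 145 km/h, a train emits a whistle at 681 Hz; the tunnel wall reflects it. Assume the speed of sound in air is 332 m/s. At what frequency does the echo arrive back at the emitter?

145 km/h = 40.28 m/s.
The tunnel wall receives the sound from a moving source: f₁ = f₀ · v/(v + v_e) = 681 × 332/372.28 ≈ 607 Hz.
On the return leg the train is a moving observer: f₂ = f₁ · (v − v_e)/v = 607 × 291.72/332 ≈ 534 Hz.

534 Hz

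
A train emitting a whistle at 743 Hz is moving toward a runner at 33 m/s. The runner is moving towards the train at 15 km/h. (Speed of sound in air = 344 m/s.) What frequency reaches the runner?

832 Hz

15 km/h = 4.167 m/s.
General Doppler shift: f' = f · (v + v_o)/(v − v_s).
f' = 743 × (344 + 4.167)/(344 − 33) = 743 × 348.17/311 ≈ 832 Hz.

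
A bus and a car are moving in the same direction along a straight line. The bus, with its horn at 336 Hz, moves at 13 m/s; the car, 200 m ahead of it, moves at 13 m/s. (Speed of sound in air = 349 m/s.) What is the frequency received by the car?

336 Hz

The car is ahead, so the bus is moving toward it while the car is moving away from the bus.
With source approaching and observer receding, f' = f · (v − v_o)/(v − v_s).
f' = 336 × (349 − 13)/(349 − 13) = 336 × 336/336 ≈ 336 Hz.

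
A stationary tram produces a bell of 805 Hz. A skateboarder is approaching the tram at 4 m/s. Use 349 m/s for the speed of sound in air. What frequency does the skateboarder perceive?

814 Hz

Only the observer moves, toward the source, so f' = f · (v + v_o)/v.
f' = 805 × (349 + 4)/349 = 805 × 353/349 ≈ 814 Hz.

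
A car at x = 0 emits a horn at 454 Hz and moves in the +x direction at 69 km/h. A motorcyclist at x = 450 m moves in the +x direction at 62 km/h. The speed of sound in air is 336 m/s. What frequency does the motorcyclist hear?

457 Hz

69 km/h = 19.17 m/s; 62 km/h = 17.22 m/s.
The observer lies on the +x side, so the source is heading toward the observer and the observer is heading away from the source.
General Doppler shift: f' = f · (v − v_o)/(v − v_s).
f' = 454 × (336 − 17.22)/(336 − 19.17) = 454 × 318.78/316.83 ≈ 457 Hz.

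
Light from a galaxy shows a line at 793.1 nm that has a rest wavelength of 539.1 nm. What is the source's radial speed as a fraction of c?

λ'/λ₀ = 1.4712 > 1 (redshift), so the source is receding.
λ'/λ₀ = √((1 + β)/(1 − β)) for a receding source ⇒ β = (r² − 1)/(r² + 1) with r = λ'/λ₀.
β = (2.1643 − 1)/(2.1643 + 1) ≈ 0.368.

0.368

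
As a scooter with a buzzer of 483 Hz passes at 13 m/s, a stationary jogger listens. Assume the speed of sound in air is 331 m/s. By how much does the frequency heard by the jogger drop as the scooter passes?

38.0 Hz

Approaching: f₁ = f · v/(v − v_s) = 483 × 331/318 ≈ 502.7 Hz.
Receding: f₂ = f · v/(v + v_s) = 483 × 331/344 ≈ 464.7 Hz.
Drop: f₁ − f₂ = 2f·v·v_s/(v² − v_s²) = 2 × 483 × 331 × 13/(331² − 13²) ≈ 38.0 Hz.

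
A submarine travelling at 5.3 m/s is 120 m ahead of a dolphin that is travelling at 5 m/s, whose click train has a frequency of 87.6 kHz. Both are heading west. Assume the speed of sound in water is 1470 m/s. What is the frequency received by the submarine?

The submarine is ahead, so the dolphin is moving toward it while the submarine is moving away from the dolphin.
Both move, so f' = f · (v − v_o)/(v − v_s).
f' = 87.6 × (1470 − 5.3)/(1470 − 5) = 87.6 × 1464.7/1465 ≈ 87.6 kHz.

87.6 kHz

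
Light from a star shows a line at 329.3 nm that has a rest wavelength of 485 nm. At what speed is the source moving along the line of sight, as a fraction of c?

0.369

λ'/λ₀ = 0.6790 < 1 (blueshift), so the source is approaching.
λ'/λ₀ = √((1 − β)/(1 + β)) for an approaching source ⇒ β = (1 − r²)/(1 + r²) with r = λ'/λ₀.
β = (1 − 0.4610)/(1 + 0.4610) ≈ 0.369.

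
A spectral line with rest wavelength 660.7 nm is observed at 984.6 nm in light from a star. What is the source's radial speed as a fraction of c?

λ'/λ₀ = 1.4902 > 1 (redshift), so the source is receding.
λ'/λ₀ = √((1 + β)/(1 − β)) for a receding source ⇒ β = (r² − 1)/(r² + 1) with r = λ'/λ₀.
β = (2.2208 − 1)/(2.2208 + 1) ≈ 0.379.

0.379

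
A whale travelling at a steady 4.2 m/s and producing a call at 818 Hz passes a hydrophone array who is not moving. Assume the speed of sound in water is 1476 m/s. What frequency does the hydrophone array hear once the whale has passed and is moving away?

816 Hz

Receding: f₂ = f · v/(v + v_s) = 818 × 1476/1480.2 ≈ 816 Hz.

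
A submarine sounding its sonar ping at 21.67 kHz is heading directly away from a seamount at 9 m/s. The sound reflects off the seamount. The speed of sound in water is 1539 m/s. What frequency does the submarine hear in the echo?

The seamount receives the sound from a moving source: f₁ = f₀ · v/(v + v_e) = 21.67 × 1539/1548 ≈ 21.5 kHz.
On the return leg the submarine is a moving observer: f₂ = f₁ · (v − v_e)/v = 21.5 × 1530/1539 ≈ 21.4 kHz.
Equivalently f₂ = f₀ · (v − v_e)/(v + v_e).

21.4 kHz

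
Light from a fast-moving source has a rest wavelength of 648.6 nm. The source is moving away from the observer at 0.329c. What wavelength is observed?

Relativistic Doppler for wavelength: λ' = λ₀ · √((1 + β)/(1 − β)).
λ' = 648.6 × √(1.3290/0.6710) = 648.6 × 1.40735 ≈ 912.8 nm.

912.8 nm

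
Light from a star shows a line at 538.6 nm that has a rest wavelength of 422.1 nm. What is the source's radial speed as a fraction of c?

λ'/λ₀ = 1.2760 > 1 (redshift), so the source is receding.
λ'/λ₀ = √((1 + β)/(1 − β)) for a receding source ⇒ β = (r² − 1)/(r² + 1) with r = λ'/λ₀.
β = (1.6282 − 1)/(1.6282 + 1) ≈ 0.239.

0.239c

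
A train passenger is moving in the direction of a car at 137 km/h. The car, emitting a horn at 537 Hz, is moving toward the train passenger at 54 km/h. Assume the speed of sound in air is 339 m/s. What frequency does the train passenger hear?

54 km/h = 15 m/s; 137 km/h = 38.06 m/s.
With source approaching and observer approaching, f' = f · (v + v_o)/(v − v_s).
f' = 537 × (339 + 38.06)/(339 − 15) = 537 × 377.06/324 ≈ 625 Hz.

625 Hz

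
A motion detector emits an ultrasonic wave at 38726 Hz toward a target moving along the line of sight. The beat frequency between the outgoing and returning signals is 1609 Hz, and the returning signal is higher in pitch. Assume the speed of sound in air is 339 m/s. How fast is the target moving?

Double Doppler shift off a moving reflector: f₂ = f₀ · (v + u)/(v − u) (u > 0 toward emitter).
Returning signal is higher, so f₂ = f₀ + Δf = 38726 + 1609 = 40335 Hz.
Rearranging, u = v · (f₂ − f₀)/(f₂ + f₀) = 339 × 1609/79061 ≈ 6.9 m/s.
So the target is moving at 6.9 m/s toward the emitter.

6.9 m/s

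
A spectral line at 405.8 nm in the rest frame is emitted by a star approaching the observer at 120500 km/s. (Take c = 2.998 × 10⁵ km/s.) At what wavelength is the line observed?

265.0 nm

β = v/c = 120500/299800 = 0.4019.
Relativistic Doppler for wavelength: λ' = λ₀ · √((1 − β)/(1 + β)).
λ' = 405.8 × √(0.5981/1.4019) = 405.8 × 0.65315 ≈ 265.0 nm.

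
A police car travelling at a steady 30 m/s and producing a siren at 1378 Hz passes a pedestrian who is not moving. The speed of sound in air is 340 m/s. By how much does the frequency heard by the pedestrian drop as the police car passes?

245 Hz

Approaching: f₁ = f · v/(v − v_s) = 1378 × 340/310 ≈ 1511 Hz.
Receding: f₂ = f · v/(v + v_s) = 1378 × 340/370 ≈ 1266 Hz.
Drop: f₁ − f₂ = 2f·v·v_s/(v² − v_s²) = 2 × 1378 × 340 × 30/(340² − 30²) ≈ 245 Hz.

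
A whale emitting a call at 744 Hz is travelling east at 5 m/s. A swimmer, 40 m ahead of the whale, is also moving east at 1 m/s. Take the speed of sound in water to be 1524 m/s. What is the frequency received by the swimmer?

746 Hz

The swimmer is ahead, so the whale is moving toward it while the swimmer is moving away from the whale.
General Doppler shift: f' = f · (v − v_o)/(v − v_s).
f' = 744 × (1524 − 1)/(1524 − 5) = 744 × 1523/1519 ≈ 746 Hz.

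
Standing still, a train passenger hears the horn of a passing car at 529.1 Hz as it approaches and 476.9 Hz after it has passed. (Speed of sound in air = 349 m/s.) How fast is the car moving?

18.1 m/s

f₁/f₂ = (v + v_s)/(v − v_s), so v_s = v · (f₁ − f₂)/(f₁ + f₂).
v_s = 349 × (529.1 − 476.9)/(529.1 + 476.9) = 349 × 52.2/1006.0 ≈ 18.1 m/s.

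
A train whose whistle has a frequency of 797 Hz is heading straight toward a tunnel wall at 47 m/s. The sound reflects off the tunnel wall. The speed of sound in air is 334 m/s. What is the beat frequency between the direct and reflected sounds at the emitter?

261 Hz

The tunnel wall receives the sound from a moving source: f₁ = f₀ · v/(v − v_e) = 797 × 334/287 ≈ 928 Hz.
On the return leg the train is a moving observer: f₂ = f₁ · (v + v_e)/v = 928 × 381/334 ≈ 1058 Hz.
Equivalently f₂ = f₀ · (v + v_e)/(v − v_e).
Beat against the emitted tone: |f₂ − f₀| = 2v_e·f₀/(v − v_e) = 2 × 47 × 797/287 ≈ 261 Hz.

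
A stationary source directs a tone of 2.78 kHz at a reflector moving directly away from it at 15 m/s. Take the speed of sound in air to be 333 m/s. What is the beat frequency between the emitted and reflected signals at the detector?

240 Hz

At the reflector (a moving observer), f₁ = f₀ · (v − u)/v = 2.78 × 318/333 ≈ 2.655 kHz.
The reflection then acts as a moving source: f₂ = f₁ · v/(v + u) ≈ 2.540 kHz.
Beat frequency (with f₀ = 2780 Hz): |f₂ − f₀| = 2u·f₀/(v + u) = 2 × 15 × 2780/348 ≈ 240 Hz.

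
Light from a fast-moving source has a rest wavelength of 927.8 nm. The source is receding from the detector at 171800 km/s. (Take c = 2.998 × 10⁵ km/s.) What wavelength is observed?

β = v/c = 171800/299800 = 0.5730.
Relativistic Doppler for wavelength: λ' = λ₀ · √((1 + β)/(1 − β)).
λ' = 927.8 × √(1.5730/0.4270) = 927.8 × 1.91947 ≈ 1780.9 nm.

1780.9 nm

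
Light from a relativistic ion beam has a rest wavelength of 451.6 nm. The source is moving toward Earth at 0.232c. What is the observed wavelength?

356.6 nm

Relativistic Doppler for wavelength: λ' = λ₀ · √((1 − β)/(1 + β)).
λ' = 451.6 × √(0.7680/1.2320) = 451.6 × 0.78954 ≈ 356.6 nm.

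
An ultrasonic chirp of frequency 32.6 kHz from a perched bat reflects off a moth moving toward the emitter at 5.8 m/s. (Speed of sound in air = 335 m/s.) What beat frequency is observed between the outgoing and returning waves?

At the moth (a moving observer), f₁ = f₀ · (v + u)/v = 32.6 × 340.8/335 ≈ 33.164 kHz.
The reflection then acts as a moving source: f₂ = f₁ · v/(v − u) ≈ 33.749 kHz.
Beat frequency (with f₀ = 32600 Hz): |f₂ − f₀| = 2u·f₀/(v − u) = 2 × 5.8 × 32600/329.2 ≈ 1149 Hz.

1149 Hz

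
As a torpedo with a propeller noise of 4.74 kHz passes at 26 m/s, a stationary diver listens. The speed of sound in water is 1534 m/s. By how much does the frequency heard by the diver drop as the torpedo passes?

Approaching: f₁ = f · v/(v − v_s) = 4.74 × 1534/1508 ≈ 4.822 kHz.
Receding: f₂ = f · v/(v + v_s) = 4.74 × 1534/1560 ≈ 4.661 kHz.
Drop: f₁ − f₂ = 2f·v·v_s/(v² − v_s²) = 2 × 4.74 × 1534 × 26/(1534² − 26²) ≈ 0.161 kHz.

0.161 kHz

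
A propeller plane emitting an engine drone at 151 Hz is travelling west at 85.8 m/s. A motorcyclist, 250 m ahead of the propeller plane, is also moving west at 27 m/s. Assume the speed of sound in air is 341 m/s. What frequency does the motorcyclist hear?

The motorcyclist is ahead, so the propeller plane is moving toward it while the motorcyclist is moving away from the propeller plane.
General Doppler shift: f' = f · (v − v_o)/(v − v_s).
f' = 151 × (341 − 27)/(341 − 85.8) = 151 × 314/255.2 ≈ 186 Hz.

186 Hz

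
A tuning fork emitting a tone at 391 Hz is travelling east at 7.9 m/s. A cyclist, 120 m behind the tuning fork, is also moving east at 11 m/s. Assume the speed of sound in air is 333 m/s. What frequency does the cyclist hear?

The cyclist is behind, so the tuning fork is moving away from it while the cyclist is moving toward the tuning fork.
Both move, so f' = f · (v + v_o)/(v + v_s).
f' = 391 × (333 + 11)/(333 + 7.9) = 391 × 344/340.9 ≈ 395 Hz.

395 Hz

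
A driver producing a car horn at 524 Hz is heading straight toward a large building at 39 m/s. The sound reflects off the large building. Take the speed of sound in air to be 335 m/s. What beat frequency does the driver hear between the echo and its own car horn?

138 Hz

The large building receives the sound from a moving source: f₁ = f₀ · v/(v − v_e) = 524 × 335/296 ≈ 593.0 Hz.
On the return leg the driver is a moving observer: f₂ = f₁ · (v + v_e)/v = 593.0 × 374/335 ≈ 662.1 Hz.
Equivalently f₂ = f₀ · (v + v_e)/(v − v_e).
Beat against the emitted tone: |f₂ − f₀| = 2v_e·f₀/(v − v_e) = 2 × 39 × 524/296 ≈ 138 Hz.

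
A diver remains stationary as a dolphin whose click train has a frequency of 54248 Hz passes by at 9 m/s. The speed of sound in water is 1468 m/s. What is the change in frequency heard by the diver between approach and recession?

665 Hz

Approaching: f₁ = f · v/(v − v_s) = 54248 × 1468/1459 ≈ 54583 Hz.
Receding: f₂ = f · v/(v + v_s) = 54248 × 1468/1477 ≈ 53917 Hz.
Drop: f₁ − f₂ = 2f·v·v_s/(v² − v_s²) = 2 × 54248 × 1468 × 9/(1468² − 9²) ≈ 665 Hz.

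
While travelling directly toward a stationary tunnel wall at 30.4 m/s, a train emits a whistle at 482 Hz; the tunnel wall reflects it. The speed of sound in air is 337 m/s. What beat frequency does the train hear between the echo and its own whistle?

The tunnel wall receives the sound from a moving source: f₁ = f₀ · v/(v − v_e) = 482 × 337/306.6 ≈ 529.8 Hz.
On the return leg the train is a moving observer: f₂ = f₁ · (v + v_e)/v = 529.8 × 367.4/337 ≈ 577.6 Hz.
Beat against the emitted tone: |f₂ − f₀| = 2v_e·f₀/(v − v_e) = 2 × 30.4 × 482/306.6 ≈ 96 Hz.

96 Hz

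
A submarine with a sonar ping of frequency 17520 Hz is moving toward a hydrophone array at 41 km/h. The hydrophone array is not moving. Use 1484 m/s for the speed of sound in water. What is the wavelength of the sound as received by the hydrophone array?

41 km/h = 11.39 m/s.
Only the source moves, toward the listener, so f' = f · v/(v − v_s).
f' = 17520 × 1484/(1484 − 11.39) ≈ 17655 Hz.
λ' = v/f' = 1484/17655.5 ≈ 8.4 cm.

8.4 cm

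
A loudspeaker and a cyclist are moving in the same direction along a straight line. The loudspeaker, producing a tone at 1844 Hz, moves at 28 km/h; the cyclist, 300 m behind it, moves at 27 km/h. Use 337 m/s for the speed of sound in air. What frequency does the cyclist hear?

28 km/h = 7.778 m/s; 27 km/h = 7.5 m/s.
The cyclist is behind, so the loudspeaker is moving away from it while the cyclist is moving toward the loudspeaker.
General Doppler shift: f' = f · (v + v_o)/(v + v_s).
f' = 1844 × (337 + 7.5)/(337 + 7.778) = 1844 × 344.5/344.78 ≈ 1843 Hz.

1843 Hz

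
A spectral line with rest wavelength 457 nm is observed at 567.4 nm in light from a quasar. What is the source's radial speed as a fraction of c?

λ'/λ₀ = 1.2416 > 1 (redshift), so the source is receding.
λ'/λ₀ = √((1 + β)/(1 − β)) for a receding source ⇒ β = (r² − 1)/(r² + 1) with r = λ'/λ₀.
β = (1.5415 − 1)/(1.5415 + 1) ≈ 0.213.

0.213c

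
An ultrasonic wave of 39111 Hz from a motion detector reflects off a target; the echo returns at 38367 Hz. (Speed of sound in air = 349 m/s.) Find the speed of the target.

Double Doppler shift off a moving reflector: f₂ = f₀ · (v + u)/(v − u) (u > 0 toward emitter).
Rearranging, u = v · (f₂ − f₀)/(f₂ + f₀) = 349 × -744/77478 ≈ -3.4 m/s.
So the target is moving at 3.4 m/s away from the emitter.

3.4 m/s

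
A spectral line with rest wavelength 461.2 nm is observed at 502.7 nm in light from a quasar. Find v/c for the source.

0.086

λ'/λ₀ = 1.0900 > 1 (redshift), so the source is receding.
λ'/λ₀ = √((1 + β)/(1 − β)) for a receding source ⇒ β = (r² − 1)/(r² + 1) with r = λ'/λ₀.
β = (1.1881 − 1)/(1.1881 + 1) ≈ 0.086.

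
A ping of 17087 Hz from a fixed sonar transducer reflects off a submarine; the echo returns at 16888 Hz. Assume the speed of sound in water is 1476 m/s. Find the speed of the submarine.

8.6 m/s

Double Doppler shift off a moving reflector: f₂ = f₀ · (v + u)/(v − u) (u > 0 toward emitter).
Rearranging, u = v · (f₂ − f₀)/(f₂ + f₀) = 1476 × -199/33975 ≈ -8.6 m/s.
So the submarine is moving at 8.6 m/s away from the emitter.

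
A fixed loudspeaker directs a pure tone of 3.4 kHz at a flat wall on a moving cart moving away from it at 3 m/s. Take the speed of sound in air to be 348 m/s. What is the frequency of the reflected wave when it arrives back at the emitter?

The flat wall on a moving cart first receives the wave as a moving observer: f₁ = f₀ · (v − u)/v = 3.4 × (348 − 3)/348 ≈ 3.37 kHz.
The reflection then acts as a moving source: f₂ = f₁ · v/(v + u) ≈ 3.34 kHz.

3.34 kHz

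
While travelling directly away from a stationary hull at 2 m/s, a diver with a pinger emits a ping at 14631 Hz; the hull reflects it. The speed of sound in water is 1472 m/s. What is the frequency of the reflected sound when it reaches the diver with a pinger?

The hull receives the sound from a moving source: f₁ = f₀ · v/(v + v_e) = 14631 × 1472/1474 ≈ 14611 Hz.
On the return leg the diver with a pinger is a moving observer: f₂ = f₁ · (v − v_e)/v = 14611 × 1470/1472 ≈ 14591 Hz.

14591 Hz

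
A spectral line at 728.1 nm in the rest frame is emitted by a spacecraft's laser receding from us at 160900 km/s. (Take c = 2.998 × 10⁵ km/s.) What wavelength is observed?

1326.0 nm

β = v/c = 160900/299800 = 0.5367.
Relativistic Doppler for wavelength: λ' = λ₀ · √((1 + β)/(1 − β)).
λ' = 728.1 × √(1.5367/0.4633) = 728.1 × 1.82120 ≈ 1326.0 nm.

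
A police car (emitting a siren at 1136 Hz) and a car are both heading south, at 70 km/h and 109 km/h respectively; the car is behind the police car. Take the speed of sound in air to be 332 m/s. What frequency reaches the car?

1171 Hz

70 km/h = 19.44 m/s; 109 km/h = 30.28 m/s.
The car is behind, so the police car is moving away from it while the car is moving toward the police car.
With source receding and observer approaching, f' = f · (v + v_o)/(v + v_s).
f' = 1136 × (332 + 30.28)/(332 + 19.44) = 1136 × 362.28/351.44 ≈ 1171 Hz.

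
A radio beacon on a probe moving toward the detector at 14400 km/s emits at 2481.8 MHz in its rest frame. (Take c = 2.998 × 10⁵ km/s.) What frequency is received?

β = v/c = 14400/299800 = 0.0480.
Relativistic Doppler for frequency: f' = f₀ · √((1 + β)/(1 − β)).
f' = 2481.8 × √(1.0480/0.9520) = 2481.8 × 1.04924 ≈ 2604.0 MHz.

2604.0 MHz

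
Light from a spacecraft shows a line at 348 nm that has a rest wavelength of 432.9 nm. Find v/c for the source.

0.215

λ'/λ₀ = 0.8039 < 1 (blueshift), so the source is approaching.
λ'/λ₀ = √((1 − β)/(1 + β)) for an approaching source ⇒ β = (1 − r²)/(1 + r²) with r = λ'/λ₀.
β = (1 − 0.6462)/(1 + 0.6462) ≈ 0.215.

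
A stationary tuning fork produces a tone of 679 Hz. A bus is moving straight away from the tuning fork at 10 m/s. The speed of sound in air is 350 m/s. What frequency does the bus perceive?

Only the observer moves, away from the source, so f' = f · (v − v_o)/v.
f' = 679 × (350 − 10)/350 = 679 × 340/350 ≈ 660 Hz.

660 Hz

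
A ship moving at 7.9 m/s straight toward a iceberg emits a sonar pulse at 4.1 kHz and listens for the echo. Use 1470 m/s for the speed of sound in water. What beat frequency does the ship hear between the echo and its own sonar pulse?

The iceberg receives the sound from a moving source: f₁ = f₀ · v/(v − v_e) = 4.1 × 1470/1462.1 ≈ 4.1222 kHz.
On the return leg the ship is a moving observer: f₂ = f₁ · (v + v_e)/v = 4.1222 × 1477.9/1470 ≈ 4.1443 kHz.
Equivalently f₂ = f₀ · (v + v_e)/(v − v_e).
Beat against the emitted tone (with f₀ = 4100 Hz): |f₂ − f₀| = 2v_e·f₀/(v − v_e) = 2 × 7.9 × 4100/1462.1 ≈ 44.3 Hz.

44.3 Hz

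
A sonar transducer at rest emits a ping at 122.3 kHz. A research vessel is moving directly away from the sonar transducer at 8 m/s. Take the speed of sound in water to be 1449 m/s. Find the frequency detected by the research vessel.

Only the observer moves, away from the source, so f' = f · (v − v_o)/v.
f' = 122.3 × (1449 − 8)/1449 = 122.3 × 1441/1449 ≈ 121.6 kHz.

121.6 kHz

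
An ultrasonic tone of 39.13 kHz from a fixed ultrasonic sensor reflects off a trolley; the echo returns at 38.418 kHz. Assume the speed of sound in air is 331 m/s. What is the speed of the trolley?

3.0 m/s

Double Doppler shift off a moving reflector: f₂ = f₀ · (v + u)/(v − u) (u > 0 toward emitter).
Rearranging, u = v · (f₂ − f₀)/(f₂ + f₀) = 331 × -0.712/77.548 ≈ -3.0 m/s.
So the trolley is moving at 3.0 m/s away from the emitter.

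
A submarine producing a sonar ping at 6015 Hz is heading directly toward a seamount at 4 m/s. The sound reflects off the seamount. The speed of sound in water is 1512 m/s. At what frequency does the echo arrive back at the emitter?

6047 Hz

The seamount receives the sound from a moving source: f₁ = f₀ · v/(v − v_e) = 6015 × 1512/1508 ≈ 6031 Hz.
On the return leg the submarine is a moving observer: f₂ = f₁ · (v + v_e)/v = 6031 × 1516/1512 ≈ 6047 Hz.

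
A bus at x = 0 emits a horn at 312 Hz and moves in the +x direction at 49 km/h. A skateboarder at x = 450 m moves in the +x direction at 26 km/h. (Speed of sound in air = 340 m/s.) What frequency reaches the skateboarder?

318 Hz

49 km/h = 13.61 m/s; 26 km/h = 7.222 m/s.
The observer lies on the +x side, so the source is heading toward the observer and the observer is heading away from the source.
General Doppler shift: f' = f · (v − v_o)/(v − v_s).
f' = 312 × (340 − 7.222)/(340 − 13.61) = 312 × 332.78/326.39 ≈ 318 Hz.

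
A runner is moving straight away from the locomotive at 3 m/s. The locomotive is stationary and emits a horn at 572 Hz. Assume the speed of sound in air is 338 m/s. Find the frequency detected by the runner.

567 Hz

Moving observer, stationary source: f' = f · (v − v_o)/v.
f' = 572 × (338 − 3)/338 = 572 × 335/338 ≈ 567 Hz.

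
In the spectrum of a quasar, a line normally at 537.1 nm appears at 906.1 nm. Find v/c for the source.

0.480

λ'/λ₀ = 1.6870 > 1 (redshift), so the source is receding.
λ'/λ₀ = √((1 + β)/(1 − β)) for a receding source ⇒ β = (r² − 1)/(r² + 1) with r = λ'/λ₀.
β = (2.8460 − 1)/(2.8460 + 1) ≈ 0.480.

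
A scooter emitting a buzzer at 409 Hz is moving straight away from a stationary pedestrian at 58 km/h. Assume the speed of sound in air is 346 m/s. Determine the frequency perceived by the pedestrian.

58 km/h = 16.11 m/s.
Moving source, stationary observer: f' = f · v/(v + v_s) since the source is receding.
f' = 409 × 346/(346 + 16.11) = 409 × 346/362.1 ≈ 391 Hz.

391 Hz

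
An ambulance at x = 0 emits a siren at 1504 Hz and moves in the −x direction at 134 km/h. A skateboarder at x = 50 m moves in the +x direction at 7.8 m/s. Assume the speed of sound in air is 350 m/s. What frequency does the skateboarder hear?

1329 Hz

134 km/h = 37.22 m/s.
The observer lies on the +x side, so the source is heading away from the observer and the observer is heading away from the source.
General Doppler shift: f' = f · (v − v_o)/(v + v_s).
f' = 1504 × (350 − 7.8)/(350 + 37.22) = 1504 × 342.2/387.22 ≈ 1329 Hz.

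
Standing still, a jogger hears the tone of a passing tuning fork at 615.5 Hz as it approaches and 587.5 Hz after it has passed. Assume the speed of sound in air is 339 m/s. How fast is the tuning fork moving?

7.9 m/s

f₁/f₂ = (v + v_s)/(v − v_s), so v_s = v · (f₁ − f₂)/(f₁ + f₂).
v_s = 339 × (615.5 − 587.5)/(615.5 + 587.5) = 339 × 28.0/1203.0 ≈ 7.9 m/s.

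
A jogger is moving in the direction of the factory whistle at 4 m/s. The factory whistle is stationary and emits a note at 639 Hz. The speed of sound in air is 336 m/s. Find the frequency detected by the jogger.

Only the observer moves, toward the source, so f' = f · (v + v_o)/v.
f' = 639 × (336 + 4)/336 = 639 × 340/336 ≈ 647 Hz.

647 Hz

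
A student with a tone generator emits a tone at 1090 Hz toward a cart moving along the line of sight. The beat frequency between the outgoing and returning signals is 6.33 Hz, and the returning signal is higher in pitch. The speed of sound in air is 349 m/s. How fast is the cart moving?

1.01 m/s

Double Doppler shift off a moving reflector: f₂ = f₀ · (v + u)/(v − u) (u > 0 toward emitter).
Returning signal is higher, so f₂ = f₀ + Δf = 1090 + 6.33 = 1096.33 Hz.
Rearranging, u = v · (f₂ − f₀)/(f₂ + f₀) = 349 × 6.33/2186.33 ≈ 1.01 m/s.
So the cart is moving at 1.01 m/s toward the emitter.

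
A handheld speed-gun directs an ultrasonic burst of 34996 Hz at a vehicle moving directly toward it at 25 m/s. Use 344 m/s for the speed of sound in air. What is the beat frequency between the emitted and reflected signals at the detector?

5485 Hz

At the vehicle (a moving observer), f₁ = f₀ · (v + u)/v = 34996 × 369/344 ≈ 37539 Hz.
On reflection it acts as a source moving toward the stationary detector: f₂ = f₁ · v/(v − u) = 37539 × 344/319 ≈ 40481 Hz.
Beat frequency: |f₂ − f₀| = 2u·f₀/(v − u) = 2 × 25 × 34996/319 ≈ 5485 Hz.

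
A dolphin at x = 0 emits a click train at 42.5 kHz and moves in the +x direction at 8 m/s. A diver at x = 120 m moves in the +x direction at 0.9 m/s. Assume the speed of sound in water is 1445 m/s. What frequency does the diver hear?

42.7 kHz

The observer lies on the +x side, so the source is heading toward the observer and the observer is heading away from the source.
Both move, so f' = f · (v − v_o)/(v − v_s).
f' = 42.5 × (1445 − 0.9)/(1445 − 8) = 42.5 × 1444.1/1437 ≈ 42.7 kHz.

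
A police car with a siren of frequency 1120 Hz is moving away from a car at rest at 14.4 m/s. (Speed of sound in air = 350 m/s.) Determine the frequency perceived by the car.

1076 Hz

Moving source, stationary observer: f' = f · v/(v + v_s) since the source is receding.
f' = 1120 × 350/(350 + 14.4) = 1120 × 350/364.4 ≈ 1076 Hz.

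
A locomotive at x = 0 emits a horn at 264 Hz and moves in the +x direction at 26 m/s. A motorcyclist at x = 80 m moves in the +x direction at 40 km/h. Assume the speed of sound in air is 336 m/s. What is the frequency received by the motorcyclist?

40 km/h = 11.11 m/s.
The observer lies on the +x side, so the source is heading toward the observer and the observer is heading away from the source.
With source approaching and observer receding, f' = f · (v − v_o)/(v − v_s).
f' = 264 × (336 − 11.11)/(336 − 26) = 264 × 324.89/310 ≈ 277 Hz.

277 Hz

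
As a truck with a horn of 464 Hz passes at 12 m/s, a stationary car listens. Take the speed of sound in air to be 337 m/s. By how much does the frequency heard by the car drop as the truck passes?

Approaching: f₁ = f · v/(v − v_s) = 464 × 337/325 ≈ 481.1 Hz.
Receding: f₂ = f · v/(v + v_s) = 464 × 337/349 ≈ 448.0 Hz.
Drop: f₁ − f₂ = 2f·v·v_s/(v² − v_s²) = 2 × 464 × 337 × 12/(337² − 12²) ≈ 33.1 Hz.

33.1 Hz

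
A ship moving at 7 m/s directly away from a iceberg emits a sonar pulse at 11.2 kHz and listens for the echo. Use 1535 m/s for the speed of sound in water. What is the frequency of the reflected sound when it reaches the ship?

The iceberg receives the sound from a moving source: f₁ = f₀ · v/(v + v_e) = 11.2 × 1535/1542 ≈ 11.15 kHz.
On the return leg the ship is a moving observer: f₂ = f₁ · (v − v_e)/v = 11.15 × 1528/1535 ≈ 11.10 kHz.

11.10 kHz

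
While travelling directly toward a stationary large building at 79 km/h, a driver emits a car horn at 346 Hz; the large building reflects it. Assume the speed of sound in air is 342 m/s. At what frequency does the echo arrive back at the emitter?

393 Hz

79 km/h = 21.94 m/s.
The large building receives the sound from a moving source: f₁ = f₀ · v/(v − v_e) = 346 × 342/320.06 ≈ 370 Hz.
On the return leg the driver is a moving observer: f₂ = f₁ · (v + v_e)/v = 370 × 363.94/342 ≈ 393 Hz.
Equivalently f₂ = f₀ · (v + v_e)/(v − v_e).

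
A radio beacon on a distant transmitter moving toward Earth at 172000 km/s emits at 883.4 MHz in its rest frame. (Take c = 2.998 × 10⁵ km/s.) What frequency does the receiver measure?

β = v/c = 172000/299800 = 0.5737.
Relativistic Doppler for frequency: f' = f₀ · √((1 + β)/(1 − β)).
f' = 883.4 × √(1.5737/0.4263) = 883.4 × 1.92138 ≈ 1697.3 MHz.

1697.3 MHz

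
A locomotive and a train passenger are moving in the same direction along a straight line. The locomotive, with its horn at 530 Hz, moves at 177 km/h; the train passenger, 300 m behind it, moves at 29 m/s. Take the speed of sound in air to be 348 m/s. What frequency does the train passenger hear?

503 Hz

177 km/h = 49.17 m/s.
The train passenger is behind, so the locomotive is moving away from it while the train passenger is moving toward the locomotive.
With source receding and observer approaching, f' = f · (v + v_o)/(v + v_s).
f' = 530 × (348 + 29)/(348 + 49.17) = 530 × 377/397.17 ≈ 503 Hz.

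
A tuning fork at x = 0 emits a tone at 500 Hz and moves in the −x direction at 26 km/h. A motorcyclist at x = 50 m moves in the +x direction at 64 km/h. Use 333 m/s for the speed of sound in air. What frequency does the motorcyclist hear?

463 Hz

26 km/h = 7.222 m/s; 64 km/h = 17.78 m/s.
The observer lies on the +x side, so the source is heading away from the observer and the observer is heading away from the source.
With source receding and observer receding, f' = f · (v − v_o)/(v + v_s).
f' = 500 × (333 − 17.78)/(333 + 7.222) = 500 × 315.22/340.22 ≈ 463 Hz.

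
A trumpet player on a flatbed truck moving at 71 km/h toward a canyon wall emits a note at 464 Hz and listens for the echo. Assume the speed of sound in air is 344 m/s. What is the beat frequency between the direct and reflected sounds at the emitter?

56.4 Hz

71 km/h = 19.72 m/s.
The canyon wall receives the sound from a moving source: f₁ = f₀ · v/(v − v_e) = 464 × 344/324.28 ≈ 492.2 Hz.
On the return leg the trumpet player on a flatbed truck is a moving observer: f₂ = f₁ · (v + v_e)/v = 492.2 × 363.72/344 ≈ 520.4 Hz.
Equivalently f₂ = f₀ · (v + v_e)/(v − v_e).
Beat against the emitted tone: |f₂ − f₀| = 2v_e·f₀/(v − v_e) = 2 × 19.72 × 464/324.28 ≈ 56.4 Hz.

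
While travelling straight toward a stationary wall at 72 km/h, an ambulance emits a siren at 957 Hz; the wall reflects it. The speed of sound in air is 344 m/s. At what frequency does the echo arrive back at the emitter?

1075 Hz

72 km/h = 20 m/s.
The wall receives the sound from a moving source: f₁ = f₀ · v/(v − v_e) = 957 × 344/324 ≈ 1016 Hz.
On the return leg the ambulance is a moving observer: f₂ = f₁ · (v + v_e)/v = 1016 × 364/344 ≈ 1075 Hz.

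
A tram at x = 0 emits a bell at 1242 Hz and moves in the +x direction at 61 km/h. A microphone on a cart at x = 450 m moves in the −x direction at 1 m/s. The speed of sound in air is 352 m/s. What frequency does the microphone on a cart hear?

1309 Hz

61 km/h = 16.94 m/s.
The observer lies on the +x side, so the source is heading toward the observer and the observer is heading toward the source.
General Doppler shift: f' = f · (v + v_o)/(v − v_s).
f' = 1242 × (352 + 1)/(352 − 16.94) = 1242 × 353/335.06 ≈ 1309 Hz.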